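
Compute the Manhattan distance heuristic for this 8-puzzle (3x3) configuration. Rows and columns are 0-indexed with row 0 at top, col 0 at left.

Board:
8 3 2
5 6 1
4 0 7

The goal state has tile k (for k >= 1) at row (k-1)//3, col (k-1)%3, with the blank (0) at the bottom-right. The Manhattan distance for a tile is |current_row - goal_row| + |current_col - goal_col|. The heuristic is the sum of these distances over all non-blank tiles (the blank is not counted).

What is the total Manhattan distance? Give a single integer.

Answer: 13

Derivation:
Tile 8: (0,0)->(2,1) = 3
Tile 3: (0,1)->(0,2) = 1
Tile 2: (0,2)->(0,1) = 1
Tile 5: (1,0)->(1,1) = 1
Tile 6: (1,1)->(1,2) = 1
Tile 1: (1,2)->(0,0) = 3
Tile 4: (2,0)->(1,0) = 1
Tile 7: (2,2)->(2,0) = 2
Sum: 3 + 1 + 1 + 1 + 1 + 3 + 1 + 2 = 13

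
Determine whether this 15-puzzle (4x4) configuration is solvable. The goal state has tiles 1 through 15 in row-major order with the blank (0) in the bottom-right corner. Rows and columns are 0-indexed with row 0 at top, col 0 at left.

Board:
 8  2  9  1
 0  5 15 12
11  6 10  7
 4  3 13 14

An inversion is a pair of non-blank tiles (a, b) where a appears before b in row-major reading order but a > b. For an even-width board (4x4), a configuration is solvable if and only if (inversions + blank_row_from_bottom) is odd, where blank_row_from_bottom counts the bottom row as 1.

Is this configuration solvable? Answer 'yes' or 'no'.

Inversions: 44
Blank is in row 1 (0-indexed from top), which is row 3 counting from the bottom (bottom = 1).
44 + 3 = 47, which is odd, so the puzzle is solvable.

Answer: yes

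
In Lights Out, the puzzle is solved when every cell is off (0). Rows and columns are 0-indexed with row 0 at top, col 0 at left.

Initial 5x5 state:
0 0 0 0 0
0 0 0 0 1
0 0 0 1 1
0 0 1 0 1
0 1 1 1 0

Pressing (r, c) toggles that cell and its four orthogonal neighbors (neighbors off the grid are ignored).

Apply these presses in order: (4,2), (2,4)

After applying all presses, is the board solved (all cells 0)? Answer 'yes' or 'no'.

Answer: yes

Derivation:
After press 1 at (4,2):
0 0 0 0 0
0 0 0 0 1
0 0 0 1 1
0 0 0 0 1
0 0 0 0 0

After press 2 at (2,4):
0 0 0 0 0
0 0 0 0 0
0 0 0 0 0
0 0 0 0 0
0 0 0 0 0

Lights still on: 0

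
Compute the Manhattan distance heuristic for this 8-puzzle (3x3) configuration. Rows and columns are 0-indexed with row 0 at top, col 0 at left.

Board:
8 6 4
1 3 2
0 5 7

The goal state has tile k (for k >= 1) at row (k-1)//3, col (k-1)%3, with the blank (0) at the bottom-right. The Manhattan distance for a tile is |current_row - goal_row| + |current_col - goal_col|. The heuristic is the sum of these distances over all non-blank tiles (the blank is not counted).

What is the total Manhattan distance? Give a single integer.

Tile 8: (0,0)->(2,1) = 3
Tile 6: (0,1)->(1,2) = 2
Tile 4: (0,2)->(1,0) = 3
Tile 1: (1,0)->(0,0) = 1
Tile 3: (1,1)->(0,2) = 2
Tile 2: (1,2)->(0,1) = 2
Tile 5: (2,1)->(1,1) = 1
Tile 7: (2,2)->(2,0) = 2
Sum: 3 + 2 + 3 + 1 + 2 + 2 + 1 + 2 = 16

Answer: 16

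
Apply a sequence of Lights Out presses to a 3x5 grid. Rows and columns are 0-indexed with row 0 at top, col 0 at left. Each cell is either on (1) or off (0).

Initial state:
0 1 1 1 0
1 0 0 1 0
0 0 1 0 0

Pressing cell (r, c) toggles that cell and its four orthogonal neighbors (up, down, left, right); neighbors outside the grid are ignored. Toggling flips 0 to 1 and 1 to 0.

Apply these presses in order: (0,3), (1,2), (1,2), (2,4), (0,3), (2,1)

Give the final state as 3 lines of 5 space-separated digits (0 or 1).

After press 1 at (0,3):
0 1 0 0 1
1 0 0 0 0
0 0 1 0 0

After press 2 at (1,2):
0 1 1 0 1
1 1 1 1 0
0 0 0 0 0

After press 3 at (1,2):
0 1 0 0 1
1 0 0 0 0
0 0 1 0 0

After press 4 at (2,4):
0 1 0 0 1
1 0 0 0 1
0 0 1 1 1

After press 5 at (0,3):
0 1 1 1 0
1 0 0 1 1
0 0 1 1 1

After press 6 at (2,1):
0 1 1 1 0
1 1 0 1 1
1 1 0 1 1

Answer: 0 1 1 1 0
1 1 0 1 1
1 1 0 1 1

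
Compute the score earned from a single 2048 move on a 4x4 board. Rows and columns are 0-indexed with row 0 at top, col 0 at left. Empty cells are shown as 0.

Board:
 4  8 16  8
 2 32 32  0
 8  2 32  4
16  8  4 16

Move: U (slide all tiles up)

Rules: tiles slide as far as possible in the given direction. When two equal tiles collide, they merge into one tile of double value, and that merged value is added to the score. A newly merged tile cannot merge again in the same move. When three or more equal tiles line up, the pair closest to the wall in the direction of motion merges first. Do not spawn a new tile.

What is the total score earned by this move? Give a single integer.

Answer: 64

Derivation:
Slide up:
col 0: [4, 2, 8, 16] -> [4, 2, 8, 16]  score +0 (running 0)
col 1: [8, 32, 2, 8] -> [8, 32, 2, 8]  score +0 (running 0)
col 2: [16, 32, 32, 4] -> [16, 64, 4, 0]  score +64 (running 64)
col 3: [8, 0, 4, 16] -> [8, 4, 16, 0]  score +0 (running 64)
Board after move:
 4  8 16  8
 2 32 64  4
 8  2  4 16
16  8  0  0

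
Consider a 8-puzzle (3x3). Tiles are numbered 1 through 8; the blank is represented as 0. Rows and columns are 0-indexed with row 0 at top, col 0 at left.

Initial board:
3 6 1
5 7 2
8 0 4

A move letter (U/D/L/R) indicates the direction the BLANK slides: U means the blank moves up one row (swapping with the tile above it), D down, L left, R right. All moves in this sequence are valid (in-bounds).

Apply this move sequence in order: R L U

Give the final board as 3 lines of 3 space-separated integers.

Answer: 3 6 1
5 0 2
8 7 4

Derivation:
After move 1 (R):
3 6 1
5 7 2
8 4 0

After move 2 (L):
3 6 1
5 7 2
8 0 4

After move 3 (U):
3 6 1
5 0 2
8 7 4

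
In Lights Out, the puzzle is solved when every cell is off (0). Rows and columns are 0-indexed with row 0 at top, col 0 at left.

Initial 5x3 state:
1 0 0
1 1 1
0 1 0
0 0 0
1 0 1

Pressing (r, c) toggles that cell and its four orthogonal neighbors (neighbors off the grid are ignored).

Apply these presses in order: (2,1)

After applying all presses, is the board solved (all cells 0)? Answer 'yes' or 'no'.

After press 1 at (2,1):
1 0 0
1 0 1
1 0 1
0 1 0
1 0 1

Lights still on: 8

Answer: no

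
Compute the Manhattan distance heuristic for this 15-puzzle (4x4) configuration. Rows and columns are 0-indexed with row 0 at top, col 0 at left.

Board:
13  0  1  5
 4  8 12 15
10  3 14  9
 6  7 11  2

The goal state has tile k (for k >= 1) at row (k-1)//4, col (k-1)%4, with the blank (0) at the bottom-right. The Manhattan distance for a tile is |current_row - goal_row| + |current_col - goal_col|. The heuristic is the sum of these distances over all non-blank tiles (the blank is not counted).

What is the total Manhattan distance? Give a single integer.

Answer: 41

Derivation:
Tile 13: (0,0)->(3,0) = 3
Tile 1: (0,2)->(0,0) = 2
Tile 5: (0,3)->(1,0) = 4
Tile 4: (1,0)->(0,3) = 4
Tile 8: (1,1)->(1,3) = 2
Tile 12: (1,2)->(2,3) = 2
Tile 15: (1,3)->(3,2) = 3
Tile 10: (2,0)->(2,1) = 1
Tile 3: (2,1)->(0,2) = 3
Tile 14: (2,2)->(3,1) = 2
Tile 9: (2,3)->(2,0) = 3
Tile 6: (3,0)->(1,1) = 3
Tile 7: (3,1)->(1,2) = 3
Tile 11: (3,2)->(2,2) = 1
Tile 2: (3,3)->(0,1) = 5
Sum: 3 + 2 + 4 + 4 + 2 + 2 + 3 + 1 + 3 + 2 + 3 + 3 + 3 + 1 + 5 = 41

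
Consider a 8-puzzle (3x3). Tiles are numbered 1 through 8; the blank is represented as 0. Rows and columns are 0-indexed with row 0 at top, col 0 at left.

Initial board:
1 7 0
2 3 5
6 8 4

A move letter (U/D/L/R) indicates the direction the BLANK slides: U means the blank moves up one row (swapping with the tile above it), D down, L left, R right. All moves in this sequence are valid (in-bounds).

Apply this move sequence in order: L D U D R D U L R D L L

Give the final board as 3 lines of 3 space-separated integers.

After move 1 (L):
1 0 7
2 3 5
6 8 4

After move 2 (D):
1 3 7
2 0 5
6 8 4

After move 3 (U):
1 0 7
2 3 5
6 8 4

After move 4 (D):
1 3 7
2 0 5
6 8 4

After move 5 (R):
1 3 7
2 5 0
6 8 4

After move 6 (D):
1 3 7
2 5 4
6 8 0

After move 7 (U):
1 3 7
2 5 0
6 8 4

After move 8 (L):
1 3 7
2 0 5
6 8 4

After move 9 (R):
1 3 7
2 5 0
6 8 4

After move 10 (D):
1 3 7
2 5 4
6 8 0

After move 11 (L):
1 3 7
2 5 4
6 0 8

After move 12 (L):
1 3 7
2 5 4
0 6 8

Answer: 1 3 7
2 5 4
0 6 8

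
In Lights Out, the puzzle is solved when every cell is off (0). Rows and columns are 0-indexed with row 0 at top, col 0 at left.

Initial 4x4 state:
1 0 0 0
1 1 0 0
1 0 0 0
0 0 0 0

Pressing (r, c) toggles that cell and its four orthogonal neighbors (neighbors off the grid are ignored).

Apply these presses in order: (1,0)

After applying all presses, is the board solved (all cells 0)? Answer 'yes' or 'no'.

After press 1 at (1,0):
0 0 0 0
0 0 0 0
0 0 0 0
0 0 0 0

Lights still on: 0

Answer: yes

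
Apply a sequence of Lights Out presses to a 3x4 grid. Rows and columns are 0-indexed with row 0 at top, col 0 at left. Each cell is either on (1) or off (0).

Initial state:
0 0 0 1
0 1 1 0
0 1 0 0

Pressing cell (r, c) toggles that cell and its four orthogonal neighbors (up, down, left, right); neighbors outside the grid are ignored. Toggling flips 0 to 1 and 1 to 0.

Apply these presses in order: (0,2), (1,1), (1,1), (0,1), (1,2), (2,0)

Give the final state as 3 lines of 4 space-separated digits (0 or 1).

After press 1 at (0,2):
0 1 1 0
0 1 0 0
0 1 0 0

After press 2 at (1,1):
0 0 1 0
1 0 1 0
0 0 0 0

After press 3 at (1,1):
0 1 1 0
0 1 0 0
0 1 0 0

After press 4 at (0,1):
1 0 0 0
0 0 0 0
0 1 0 0

After press 5 at (1,2):
1 0 1 0
0 1 1 1
0 1 1 0

After press 6 at (2,0):
1 0 1 0
1 1 1 1
1 0 1 0

Answer: 1 0 1 0
1 1 1 1
1 0 1 0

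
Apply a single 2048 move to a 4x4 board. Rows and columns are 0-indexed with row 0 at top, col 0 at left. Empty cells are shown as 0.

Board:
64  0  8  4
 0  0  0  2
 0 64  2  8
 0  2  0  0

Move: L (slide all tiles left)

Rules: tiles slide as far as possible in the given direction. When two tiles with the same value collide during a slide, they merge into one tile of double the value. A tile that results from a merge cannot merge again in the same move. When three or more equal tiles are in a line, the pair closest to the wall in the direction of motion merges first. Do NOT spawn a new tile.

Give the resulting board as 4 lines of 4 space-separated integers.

Slide left:
row 0: [64, 0, 8, 4] -> [64, 8, 4, 0]
row 1: [0, 0, 0, 2] -> [2, 0, 0, 0]
row 2: [0, 64, 2, 8] -> [64, 2, 8, 0]
row 3: [0, 2, 0, 0] -> [2, 0, 0, 0]

Answer: 64  8  4  0
 2  0  0  0
64  2  8  0
 2  0  0  0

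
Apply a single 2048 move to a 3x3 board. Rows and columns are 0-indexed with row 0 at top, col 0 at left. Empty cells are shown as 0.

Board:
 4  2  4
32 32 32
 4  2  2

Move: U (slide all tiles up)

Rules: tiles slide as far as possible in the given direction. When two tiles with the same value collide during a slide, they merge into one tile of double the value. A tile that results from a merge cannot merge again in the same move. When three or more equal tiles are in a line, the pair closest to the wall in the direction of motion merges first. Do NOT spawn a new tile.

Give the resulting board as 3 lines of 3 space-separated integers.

Answer:  4  2  4
32 32 32
 4  2  2

Derivation:
Slide up:
col 0: [4, 32, 4] -> [4, 32, 4]
col 1: [2, 32, 2] -> [2, 32, 2]
col 2: [4, 32, 2] -> [4, 32, 2]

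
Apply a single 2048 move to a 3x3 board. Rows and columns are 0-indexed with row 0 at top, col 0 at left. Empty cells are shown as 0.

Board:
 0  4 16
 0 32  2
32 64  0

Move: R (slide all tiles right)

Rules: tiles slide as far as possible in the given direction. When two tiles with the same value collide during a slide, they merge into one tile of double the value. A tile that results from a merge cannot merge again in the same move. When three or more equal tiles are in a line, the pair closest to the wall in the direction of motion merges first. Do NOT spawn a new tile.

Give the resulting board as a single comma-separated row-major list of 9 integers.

Slide right:
row 0: [0, 4, 16] -> [0, 4, 16]
row 1: [0, 32, 2] -> [0, 32, 2]
row 2: [32, 64, 0] -> [0, 32, 64]

Answer: 0, 4, 16, 0, 32, 2, 0, 32, 64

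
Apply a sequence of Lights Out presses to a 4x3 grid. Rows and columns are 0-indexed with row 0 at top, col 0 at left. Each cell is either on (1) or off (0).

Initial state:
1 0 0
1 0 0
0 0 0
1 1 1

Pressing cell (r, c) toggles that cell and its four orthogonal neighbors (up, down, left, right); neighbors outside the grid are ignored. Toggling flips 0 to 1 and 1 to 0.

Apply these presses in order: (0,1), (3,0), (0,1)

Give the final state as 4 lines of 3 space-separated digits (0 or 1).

Answer: 1 0 0
1 0 0
1 0 0
0 0 1

Derivation:
After press 1 at (0,1):
0 1 1
1 1 0
0 0 0
1 1 1

After press 2 at (3,0):
0 1 1
1 1 0
1 0 0
0 0 1

After press 3 at (0,1):
1 0 0
1 0 0
1 0 0
0 0 1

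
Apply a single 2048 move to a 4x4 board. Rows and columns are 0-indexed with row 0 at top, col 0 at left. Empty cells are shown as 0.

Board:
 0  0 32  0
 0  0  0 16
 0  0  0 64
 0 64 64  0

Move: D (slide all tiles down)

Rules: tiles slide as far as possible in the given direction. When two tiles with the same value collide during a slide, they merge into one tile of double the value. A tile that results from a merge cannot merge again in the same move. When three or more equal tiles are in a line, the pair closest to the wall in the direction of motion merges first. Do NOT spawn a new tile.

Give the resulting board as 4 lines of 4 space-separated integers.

Slide down:
col 0: [0, 0, 0, 0] -> [0, 0, 0, 0]
col 1: [0, 0, 0, 64] -> [0, 0, 0, 64]
col 2: [32, 0, 0, 64] -> [0, 0, 32, 64]
col 3: [0, 16, 64, 0] -> [0, 0, 16, 64]

Answer:  0  0  0  0
 0  0  0  0
 0  0 32 16
 0 64 64 64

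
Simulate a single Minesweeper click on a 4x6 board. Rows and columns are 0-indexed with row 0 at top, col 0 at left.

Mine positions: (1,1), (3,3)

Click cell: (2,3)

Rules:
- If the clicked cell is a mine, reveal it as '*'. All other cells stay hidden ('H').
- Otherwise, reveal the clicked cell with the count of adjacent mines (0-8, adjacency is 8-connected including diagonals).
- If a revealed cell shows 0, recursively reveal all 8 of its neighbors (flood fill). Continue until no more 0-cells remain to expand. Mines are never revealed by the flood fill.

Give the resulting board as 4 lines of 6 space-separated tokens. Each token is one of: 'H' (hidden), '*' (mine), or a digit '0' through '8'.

H H H H H H
H H H H H H
H H H 1 H H
H H H H H H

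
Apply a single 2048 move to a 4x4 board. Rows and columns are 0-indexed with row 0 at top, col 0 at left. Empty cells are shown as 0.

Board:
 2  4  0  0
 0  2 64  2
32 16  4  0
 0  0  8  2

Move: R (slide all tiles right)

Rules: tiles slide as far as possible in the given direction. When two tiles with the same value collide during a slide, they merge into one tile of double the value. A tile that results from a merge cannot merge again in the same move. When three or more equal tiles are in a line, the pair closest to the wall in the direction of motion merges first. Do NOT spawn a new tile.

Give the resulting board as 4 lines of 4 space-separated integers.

Slide right:
row 0: [2, 4, 0, 0] -> [0, 0, 2, 4]
row 1: [0, 2, 64, 2] -> [0, 2, 64, 2]
row 2: [32, 16, 4, 0] -> [0, 32, 16, 4]
row 3: [0, 0, 8, 2] -> [0, 0, 8, 2]

Answer:  0  0  2  4
 0  2 64  2
 0 32 16  4
 0  0  8  2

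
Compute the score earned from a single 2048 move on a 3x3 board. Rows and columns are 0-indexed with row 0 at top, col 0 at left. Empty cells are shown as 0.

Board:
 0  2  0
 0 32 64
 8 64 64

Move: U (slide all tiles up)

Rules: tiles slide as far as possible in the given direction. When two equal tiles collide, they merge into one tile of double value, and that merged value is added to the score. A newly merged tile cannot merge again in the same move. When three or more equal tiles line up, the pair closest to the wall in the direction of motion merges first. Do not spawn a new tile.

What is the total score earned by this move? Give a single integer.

Slide up:
col 0: [0, 0, 8] -> [8, 0, 0]  score +0 (running 0)
col 1: [2, 32, 64] -> [2, 32, 64]  score +0 (running 0)
col 2: [0, 64, 64] -> [128, 0, 0]  score +128 (running 128)
Board after move:
  8   2 128
  0  32   0
  0  64   0

Answer: 128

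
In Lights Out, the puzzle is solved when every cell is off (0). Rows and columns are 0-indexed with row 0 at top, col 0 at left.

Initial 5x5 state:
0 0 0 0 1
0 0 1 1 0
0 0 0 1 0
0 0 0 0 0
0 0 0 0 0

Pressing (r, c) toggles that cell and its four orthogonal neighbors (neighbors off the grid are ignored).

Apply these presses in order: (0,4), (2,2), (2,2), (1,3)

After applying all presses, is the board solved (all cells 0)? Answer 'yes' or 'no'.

After press 1 at (0,4):
0 0 0 1 0
0 0 1 1 1
0 0 0 1 0
0 0 0 0 0
0 0 0 0 0

After press 2 at (2,2):
0 0 0 1 0
0 0 0 1 1
0 1 1 0 0
0 0 1 0 0
0 0 0 0 0

After press 3 at (2,2):
0 0 0 1 0
0 0 1 1 1
0 0 0 1 0
0 0 0 0 0
0 0 0 0 0

After press 4 at (1,3):
0 0 0 0 0
0 0 0 0 0
0 0 0 0 0
0 0 0 0 0
0 0 0 0 0

Lights still on: 0

Answer: yes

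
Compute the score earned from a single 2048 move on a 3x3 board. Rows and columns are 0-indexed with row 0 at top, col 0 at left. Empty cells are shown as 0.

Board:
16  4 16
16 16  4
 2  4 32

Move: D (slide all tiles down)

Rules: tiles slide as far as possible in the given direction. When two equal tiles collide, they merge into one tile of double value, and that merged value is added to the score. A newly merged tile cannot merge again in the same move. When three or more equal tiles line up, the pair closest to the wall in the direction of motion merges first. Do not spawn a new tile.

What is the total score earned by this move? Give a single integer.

Slide down:
col 0: [16, 16, 2] -> [0, 32, 2]  score +32 (running 32)
col 1: [4, 16, 4] -> [4, 16, 4]  score +0 (running 32)
col 2: [16, 4, 32] -> [16, 4, 32]  score +0 (running 32)
Board after move:
 0  4 16
32 16  4
 2  4 32

Answer: 32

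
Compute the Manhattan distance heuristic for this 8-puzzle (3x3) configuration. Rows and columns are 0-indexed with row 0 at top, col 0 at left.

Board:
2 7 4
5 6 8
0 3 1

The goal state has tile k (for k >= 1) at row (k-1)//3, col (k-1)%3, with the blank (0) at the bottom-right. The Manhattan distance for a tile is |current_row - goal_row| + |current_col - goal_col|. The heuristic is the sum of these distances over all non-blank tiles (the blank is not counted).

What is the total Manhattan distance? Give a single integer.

Tile 2: at (0,0), goal (0,1), distance |0-0|+|0-1| = 1
Tile 7: at (0,1), goal (2,0), distance |0-2|+|1-0| = 3
Tile 4: at (0,2), goal (1,0), distance |0-1|+|2-0| = 3
Tile 5: at (1,0), goal (1,1), distance |1-1|+|0-1| = 1
Tile 6: at (1,1), goal (1,2), distance |1-1|+|1-2| = 1
Tile 8: at (1,2), goal (2,1), distance |1-2|+|2-1| = 2
Tile 3: at (2,1), goal (0,2), distance |2-0|+|1-2| = 3
Tile 1: at (2,2), goal (0,0), distance |2-0|+|2-0| = 4
Sum: 1 + 3 + 3 + 1 + 1 + 2 + 3 + 4 = 18

Answer: 18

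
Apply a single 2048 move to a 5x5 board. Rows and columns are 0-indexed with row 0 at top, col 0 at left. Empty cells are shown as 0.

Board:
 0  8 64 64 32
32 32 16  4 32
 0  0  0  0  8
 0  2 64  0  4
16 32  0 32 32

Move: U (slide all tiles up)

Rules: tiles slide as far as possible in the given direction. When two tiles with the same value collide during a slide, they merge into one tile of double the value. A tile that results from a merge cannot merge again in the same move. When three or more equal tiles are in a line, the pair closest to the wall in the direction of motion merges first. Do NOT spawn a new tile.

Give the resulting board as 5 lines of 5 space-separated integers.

Answer: 32  8 64 64 64
16 32 16  4  8
 0  2 64 32  4
 0 32  0  0 32
 0  0  0  0  0

Derivation:
Slide up:
col 0: [0, 32, 0, 0, 16] -> [32, 16, 0, 0, 0]
col 1: [8, 32, 0, 2, 32] -> [8, 32, 2, 32, 0]
col 2: [64, 16, 0, 64, 0] -> [64, 16, 64, 0, 0]
col 3: [64, 4, 0, 0, 32] -> [64, 4, 32, 0, 0]
col 4: [32, 32, 8, 4, 32] -> [64, 8, 4, 32, 0]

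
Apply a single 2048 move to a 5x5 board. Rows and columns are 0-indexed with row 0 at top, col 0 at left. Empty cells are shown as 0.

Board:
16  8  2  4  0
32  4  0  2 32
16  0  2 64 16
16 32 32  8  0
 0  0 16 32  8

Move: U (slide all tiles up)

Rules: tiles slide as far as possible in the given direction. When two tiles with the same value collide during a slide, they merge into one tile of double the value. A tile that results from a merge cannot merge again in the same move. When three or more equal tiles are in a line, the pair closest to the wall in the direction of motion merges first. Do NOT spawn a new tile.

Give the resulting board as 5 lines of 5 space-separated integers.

Slide up:
col 0: [16, 32, 16, 16, 0] -> [16, 32, 32, 0, 0]
col 1: [8, 4, 0, 32, 0] -> [8, 4, 32, 0, 0]
col 2: [2, 0, 2, 32, 16] -> [4, 32, 16, 0, 0]
col 3: [4, 2, 64, 8, 32] -> [4, 2, 64, 8, 32]
col 4: [0, 32, 16, 0, 8] -> [32, 16, 8, 0, 0]

Answer: 16  8  4  4 32
32  4 32  2 16
32 32 16 64  8
 0  0  0  8  0
 0  0  0 32  0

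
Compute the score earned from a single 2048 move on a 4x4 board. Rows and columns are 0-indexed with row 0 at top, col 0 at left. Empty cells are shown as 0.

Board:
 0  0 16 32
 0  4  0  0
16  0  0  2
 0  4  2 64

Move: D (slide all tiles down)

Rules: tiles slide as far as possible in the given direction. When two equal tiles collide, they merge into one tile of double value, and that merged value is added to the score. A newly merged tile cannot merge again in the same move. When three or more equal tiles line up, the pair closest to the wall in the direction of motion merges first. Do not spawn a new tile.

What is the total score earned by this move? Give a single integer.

Answer: 8

Derivation:
Slide down:
col 0: [0, 0, 16, 0] -> [0, 0, 0, 16]  score +0 (running 0)
col 1: [0, 4, 0, 4] -> [0, 0, 0, 8]  score +8 (running 8)
col 2: [16, 0, 0, 2] -> [0, 0, 16, 2]  score +0 (running 8)
col 3: [32, 0, 2, 64] -> [0, 32, 2, 64]  score +0 (running 8)
Board after move:
 0  0  0  0
 0  0  0 32
 0  0 16  2
16  8  2 64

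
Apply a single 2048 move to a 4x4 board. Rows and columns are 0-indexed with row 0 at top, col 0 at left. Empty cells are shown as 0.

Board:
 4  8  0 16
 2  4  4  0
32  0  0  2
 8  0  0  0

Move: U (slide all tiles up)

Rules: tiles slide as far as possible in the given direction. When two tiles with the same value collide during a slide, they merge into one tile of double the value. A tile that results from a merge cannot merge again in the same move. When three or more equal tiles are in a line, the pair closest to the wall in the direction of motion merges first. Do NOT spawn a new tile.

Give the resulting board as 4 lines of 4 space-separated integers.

Slide up:
col 0: [4, 2, 32, 8] -> [4, 2, 32, 8]
col 1: [8, 4, 0, 0] -> [8, 4, 0, 0]
col 2: [0, 4, 0, 0] -> [4, 0, 0, 0]
col 3: [16, 0, 2, 0] -> [16, 2, 0, 0]

Answer:  4  8  4 16
 2  4  0  2
32  0  0  0
 8  0  0  0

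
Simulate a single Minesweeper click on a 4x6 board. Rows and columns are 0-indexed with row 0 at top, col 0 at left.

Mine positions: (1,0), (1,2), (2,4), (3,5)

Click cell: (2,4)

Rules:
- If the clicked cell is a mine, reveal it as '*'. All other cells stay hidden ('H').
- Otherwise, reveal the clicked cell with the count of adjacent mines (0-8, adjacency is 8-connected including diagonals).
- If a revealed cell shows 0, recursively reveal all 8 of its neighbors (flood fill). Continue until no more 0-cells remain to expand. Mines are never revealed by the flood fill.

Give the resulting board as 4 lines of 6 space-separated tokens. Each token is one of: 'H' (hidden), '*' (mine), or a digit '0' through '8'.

H H H H H H
H H H H H H
H H H H * H
H H H H H H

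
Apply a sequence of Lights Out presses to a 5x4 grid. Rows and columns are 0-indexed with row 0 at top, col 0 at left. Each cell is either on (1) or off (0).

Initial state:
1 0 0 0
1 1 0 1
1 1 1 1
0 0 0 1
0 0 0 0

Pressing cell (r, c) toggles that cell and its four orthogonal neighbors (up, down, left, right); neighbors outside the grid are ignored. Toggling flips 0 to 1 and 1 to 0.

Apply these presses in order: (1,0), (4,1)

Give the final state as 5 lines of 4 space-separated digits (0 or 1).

After press 1 at (1,0):
0 0 0 0
0 0 0 1
0 1 1 1
0 0 0 1
0 0 0 0

After press 2 at (4,1):
0 0 0 0
0 0 0 1
0 1 1 1
0 1 0 1
1 1 1 0

Answer: 0 0 0 0
0 0 0 1
0 1 1 1
0 1 0 1
1 1 1 0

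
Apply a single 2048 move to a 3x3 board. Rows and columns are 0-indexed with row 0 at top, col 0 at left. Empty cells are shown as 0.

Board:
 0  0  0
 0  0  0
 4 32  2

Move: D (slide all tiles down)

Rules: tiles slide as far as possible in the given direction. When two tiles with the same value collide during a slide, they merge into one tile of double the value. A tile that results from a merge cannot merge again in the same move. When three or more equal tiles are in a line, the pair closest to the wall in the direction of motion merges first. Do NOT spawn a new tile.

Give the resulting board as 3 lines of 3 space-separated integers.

Answer:  0  0  0
 0  0  0
 4 32  2

Derivation:
Slide down:
col 0: [0, 0, 4] -> [0, 0, 4]
col 1: [0, 0, 32] -> [0, 0, 32]
col 2: [0, 0, 2] -> [0, 0, 2]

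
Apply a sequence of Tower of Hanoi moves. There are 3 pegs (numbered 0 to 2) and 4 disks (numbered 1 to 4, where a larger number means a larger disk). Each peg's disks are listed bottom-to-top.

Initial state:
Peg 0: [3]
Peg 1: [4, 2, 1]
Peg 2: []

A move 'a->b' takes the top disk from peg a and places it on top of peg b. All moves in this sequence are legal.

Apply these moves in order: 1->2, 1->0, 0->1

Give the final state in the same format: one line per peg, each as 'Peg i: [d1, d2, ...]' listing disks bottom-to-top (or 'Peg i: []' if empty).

Answer: Peg 0: [3]
Peg 1: [4, 2]
Peg 2: [1]

Derivation:
After move 1 (1->2):
Peg 0: [3]
Peg 1: [4, 2]
Peg 2: [1]

After move 2 (1->0):
Peg 0: [3, 2]
Peg 1: [4]
Peg 2: [1]

After move 3 (0->1):
Peg 0: [3]
Peg 1: [4, 2]
Peg 2: [1]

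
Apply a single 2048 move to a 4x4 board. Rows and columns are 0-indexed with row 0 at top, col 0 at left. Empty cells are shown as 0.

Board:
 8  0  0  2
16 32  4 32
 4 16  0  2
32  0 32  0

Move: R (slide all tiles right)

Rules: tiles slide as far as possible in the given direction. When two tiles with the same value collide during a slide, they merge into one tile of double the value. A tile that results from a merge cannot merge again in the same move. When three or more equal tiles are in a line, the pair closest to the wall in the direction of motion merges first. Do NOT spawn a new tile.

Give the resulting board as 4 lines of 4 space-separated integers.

Slide right:
row 0: [8, 0, 0, 2] -> [0, 0, 8, 2]
row 1: [16, 32, 4, 32] -> [16, 32, 4, 32]
row 2: [4, 16, 0, 2] -> [0, 4, 16, 2]
row 3: [32, 0, 32, 0] -> [0, 0, 0, 64]

Answer:  0  0  8  2
16 32  4 32
 0  4 16  2
 0  0  0 64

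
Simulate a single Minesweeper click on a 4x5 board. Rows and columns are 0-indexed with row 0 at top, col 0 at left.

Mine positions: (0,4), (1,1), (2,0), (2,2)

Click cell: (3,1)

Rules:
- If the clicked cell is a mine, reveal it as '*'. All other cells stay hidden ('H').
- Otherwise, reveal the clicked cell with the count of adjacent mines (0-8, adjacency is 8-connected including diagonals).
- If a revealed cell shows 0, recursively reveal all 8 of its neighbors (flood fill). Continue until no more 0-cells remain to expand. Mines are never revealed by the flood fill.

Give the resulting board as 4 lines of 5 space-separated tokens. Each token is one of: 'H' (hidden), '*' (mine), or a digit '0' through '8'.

H H H H H
H H H H H
H H H H H
H 2 H H H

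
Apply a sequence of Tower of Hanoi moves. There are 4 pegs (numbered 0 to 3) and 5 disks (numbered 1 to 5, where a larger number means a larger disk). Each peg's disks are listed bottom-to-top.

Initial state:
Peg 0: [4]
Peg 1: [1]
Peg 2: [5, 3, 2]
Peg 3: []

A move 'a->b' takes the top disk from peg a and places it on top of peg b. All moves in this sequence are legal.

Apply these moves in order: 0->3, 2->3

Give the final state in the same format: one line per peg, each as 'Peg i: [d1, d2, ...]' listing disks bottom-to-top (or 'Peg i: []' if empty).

Answer: Peg 0: []
Peg 1: [1]
Peg 2: [5, 3]
Peg 3: [4, 2]

Derivation:
After move 1 (0->3):
Peg 0: []
Peg 1: [1]
Peg 2: [5, 3, 2]
Peg 3: [4]

After move 2 (2->3):
Peg 0: []
Peg 1: [1]
Peg 2: [5, 3]
Peg 3: [4, 2]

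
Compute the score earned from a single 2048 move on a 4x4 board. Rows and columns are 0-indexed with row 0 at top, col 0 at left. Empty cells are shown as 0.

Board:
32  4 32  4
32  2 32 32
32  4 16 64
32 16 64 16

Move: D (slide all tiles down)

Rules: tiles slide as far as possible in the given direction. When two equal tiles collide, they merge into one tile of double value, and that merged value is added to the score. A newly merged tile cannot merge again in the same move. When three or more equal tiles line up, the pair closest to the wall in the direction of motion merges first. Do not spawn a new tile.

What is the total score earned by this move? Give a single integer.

Answer: 192

Derivation:
Slide down:
col 0: [32, 32, 32, 32] -> [0, 0, 64, 64]  score +128 (running 128)
col 1: [4, 2, 4, 16] -> [4, 2, 4, 16]  score +0 (running 128)
col 2: [32, 32, 16, 64] -> [0, 64, 16, 64]  score +64 (running 192)
col 3: [4, 32, 64, 16] -> [4, 32, 64, 16]  score +0 (running 192)
Board after move:
 0  4  0  4
 0  2 64 32
64  4 16 64
64 16 64 16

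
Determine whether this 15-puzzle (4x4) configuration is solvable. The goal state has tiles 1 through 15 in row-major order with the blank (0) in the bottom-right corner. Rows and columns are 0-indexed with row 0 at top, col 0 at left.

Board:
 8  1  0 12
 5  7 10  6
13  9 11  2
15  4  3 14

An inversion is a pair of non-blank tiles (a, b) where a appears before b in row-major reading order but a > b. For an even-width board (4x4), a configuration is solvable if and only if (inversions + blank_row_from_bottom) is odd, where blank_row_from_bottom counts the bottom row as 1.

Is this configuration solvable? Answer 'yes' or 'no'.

Answer: no

Derivation:
Inversions: 46
Blank is in row 0 (0-indexed from top), which is row 4 counting from the bottom (bottom = 1).
46 + 4 = 50, which is even, so the puzzle is not solvable.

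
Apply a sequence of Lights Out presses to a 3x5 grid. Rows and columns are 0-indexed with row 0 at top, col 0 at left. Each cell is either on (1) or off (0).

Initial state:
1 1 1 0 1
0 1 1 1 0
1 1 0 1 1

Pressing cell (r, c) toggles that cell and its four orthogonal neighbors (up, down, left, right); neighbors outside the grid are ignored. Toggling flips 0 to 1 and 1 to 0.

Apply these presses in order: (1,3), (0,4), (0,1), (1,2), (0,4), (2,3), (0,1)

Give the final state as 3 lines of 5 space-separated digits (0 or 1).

Answer: 1 1 0 1 1
0 0 1 0 1
1 1 0 1 0

Derivation:
After press 1 at (1,3):
1 1 1 1 1
0 1 0 0 1
1 1 0 0 1

After press 2 at (0,4):
1 1 1 0 0
0 1 0 0 0
1 1 0 0 1

After press 3 at (0,1):
0 0 0 0 0
0 0 0 0 0
1 1 0 0 1

After press 4 at (1,2):
0 0 1 0 0
0 1 1 1 0
1 1 1 0 1

After press 5 at (0,4):
0 0 1 1 1
0 1 1 1 1
1 1 1 0 1

After press 6 at (2,3):
0 0 1 1 1
0 1 1 0 1
1 1 0 1 0

After press 7 at (0,1):
1 1 0 1 1
0 0 1 0 1
1 1 0 1 0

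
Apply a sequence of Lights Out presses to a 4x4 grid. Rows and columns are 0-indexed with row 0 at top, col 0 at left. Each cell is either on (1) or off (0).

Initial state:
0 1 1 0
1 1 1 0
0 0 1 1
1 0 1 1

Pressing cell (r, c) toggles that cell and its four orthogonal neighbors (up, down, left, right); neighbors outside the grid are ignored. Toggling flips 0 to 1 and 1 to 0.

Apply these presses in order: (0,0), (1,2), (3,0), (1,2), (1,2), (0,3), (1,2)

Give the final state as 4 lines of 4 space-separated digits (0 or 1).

Answer: 1 0 0 1
0 1 1 1
1 0 1 1
0 1 1 1

Derivation:
After press 1 at (0,0):
1 0 1 0
0 1 1 0
0 0 1 1
1 0 1 1

After press 2 at (1,2):
1 0 0 0
0 0 0 1
0 0 0 1
1 0 1 1

After press 3 at (3,0):
1 0 0 0
0 0 0 1
1 0 0 1
0 1 1 1

After press 4 at (1,2):
1 0 1 0
0 1 1 0
1 0 1 1
0 1 1 1

After press 5 at (1,2):
1 0 0 0
0 0 0 1
1 0 0 1
0 1 1 1

After press 6 at (0,3):
1 0 1 1
0 0 0 0
1 0 0 1
0 1 1 1

After press 7 at (1,2):
1 0 0 1
0 1 1 1
1 0 1 1
0 1 1 1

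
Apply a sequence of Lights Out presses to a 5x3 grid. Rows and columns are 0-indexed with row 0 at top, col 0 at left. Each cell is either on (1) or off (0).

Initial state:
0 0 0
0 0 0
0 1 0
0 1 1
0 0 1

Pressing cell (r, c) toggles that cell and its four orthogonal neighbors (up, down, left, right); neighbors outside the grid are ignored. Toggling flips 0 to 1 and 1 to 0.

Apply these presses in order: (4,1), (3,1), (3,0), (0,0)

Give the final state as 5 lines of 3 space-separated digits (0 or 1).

Answer: 1 1 0
1 0 0
1 0 0
0 0 0
0 0 0

Derivation:
After press 1 at (4,1):
0 0 0
0 0 0
0 1 0
0 0 1
1 1 0

After press 2 at (3,1):
0 0 0
0 0 0
0 0 0
1 1 0
1 0 0

After press 3 at (3,0):
0 0 0
0 0 0
1 0 0
0 0 0
0 0 0

After press 4 at (0,0):
1 1 0
1 0 0
1 0 0
0 0 0
0 0 0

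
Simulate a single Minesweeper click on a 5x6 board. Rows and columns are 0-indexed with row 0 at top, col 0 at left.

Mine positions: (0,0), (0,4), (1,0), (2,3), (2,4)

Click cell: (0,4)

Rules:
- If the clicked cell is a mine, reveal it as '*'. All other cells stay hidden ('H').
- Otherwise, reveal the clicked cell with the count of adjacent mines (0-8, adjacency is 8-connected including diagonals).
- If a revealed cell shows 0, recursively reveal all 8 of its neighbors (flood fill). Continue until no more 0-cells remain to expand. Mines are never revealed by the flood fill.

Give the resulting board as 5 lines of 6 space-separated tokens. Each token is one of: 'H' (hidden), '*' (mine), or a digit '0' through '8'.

H H H H * H
H H H H H H
H H H H H H
H H H H H H
H H H H H H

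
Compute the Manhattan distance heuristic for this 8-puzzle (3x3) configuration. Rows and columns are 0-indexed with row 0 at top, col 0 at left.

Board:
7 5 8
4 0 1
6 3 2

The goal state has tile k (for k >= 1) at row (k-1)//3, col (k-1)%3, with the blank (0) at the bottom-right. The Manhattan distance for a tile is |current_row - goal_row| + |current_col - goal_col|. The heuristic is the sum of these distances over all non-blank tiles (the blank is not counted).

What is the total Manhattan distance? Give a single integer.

Tile 7: at (0,0), goal (2,0), distance |0-2|+|0-0| = 2
Tile 5: at (0,1), goal (1,1), distance |0-1|+|1-1| = 1
Tile 8: at (0,2), goal (2,1), distance |0-2|+|2-1| = 3
Tile 4: at (1,0), goal (1,0), distance |1-1|+|0-0| = 0
Tile 1: at (1,2), goal (0,0), distance |1-0|+|2-0| = 3
Tile 6: at (2,0), goal (1,2), distance |2-1|+|0-2| = 3
Tile 3: at (2,1), goal (0,2), distance |2-0|+|1-2| = 3
Tile 2: at (2,2), goal (0,1), distance |2-0|+|2-1| = 3
Sum: 2 + 1 + 3 + 0 + 3 + 3 + 3 + 3 = 18

Answer: 18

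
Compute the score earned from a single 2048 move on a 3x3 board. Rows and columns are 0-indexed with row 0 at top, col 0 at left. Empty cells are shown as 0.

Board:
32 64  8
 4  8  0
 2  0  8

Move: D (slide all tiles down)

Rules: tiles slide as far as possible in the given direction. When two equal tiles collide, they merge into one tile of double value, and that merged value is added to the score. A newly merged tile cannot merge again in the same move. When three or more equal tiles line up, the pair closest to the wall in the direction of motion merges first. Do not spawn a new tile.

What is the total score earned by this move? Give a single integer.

Slide down:
col 0: [32, 4, 2] -> [32, 4, 2]  score +0 (running 0)
col 1: [64, 8, 0] -> [0, 64, 8]  score +0 (running 0)
col 2: [8, 0, 8] -> [0, 0, 16]  score +16 (running 16)
Board after move:
32  0  0
 4 64  0
 2  8 16

Answer: 16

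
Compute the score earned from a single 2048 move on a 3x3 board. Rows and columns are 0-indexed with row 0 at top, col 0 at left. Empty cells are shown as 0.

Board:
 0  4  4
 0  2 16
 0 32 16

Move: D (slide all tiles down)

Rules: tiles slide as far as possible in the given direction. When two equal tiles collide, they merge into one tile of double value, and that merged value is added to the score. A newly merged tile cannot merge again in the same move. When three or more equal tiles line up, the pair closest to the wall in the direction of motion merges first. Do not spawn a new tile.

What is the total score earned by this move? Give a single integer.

Answer: 32

Derivation:
Slide down:
col 0: [0, 0, 0] -> [0, 0, 0]  score +0 (running 0)
col 1: [4, 2, 32] -> [4, 2, 32]  score +0 (running 0)
col 2: [4, 16, 16] -> [0, 4, 32]  score +32 (running 32)
Board after move:
 0  4  0
 0  2  4
 0 32 32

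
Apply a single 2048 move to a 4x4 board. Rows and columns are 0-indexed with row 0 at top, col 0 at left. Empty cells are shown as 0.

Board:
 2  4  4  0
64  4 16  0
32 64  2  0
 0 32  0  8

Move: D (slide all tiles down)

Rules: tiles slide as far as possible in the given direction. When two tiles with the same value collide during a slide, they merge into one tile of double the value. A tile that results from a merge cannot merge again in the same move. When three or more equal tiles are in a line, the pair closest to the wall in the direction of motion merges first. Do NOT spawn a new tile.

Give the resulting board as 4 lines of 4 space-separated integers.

Slide down:
col 0: [2, 64, 32, 0] -> [0, 2, 64, 32]
col 1: [4, 4, 64, 32] -> [0, 8, 64, 32]
col 2: [4, 16, 2, 0] -> [0, 4, 16, 2]
col 3: [0, 0, 0, 8] -> [0, 0, 0, 8]

Answer:  0  0  0  0
 2  8  4  0
64 64 16  0
32 32  2  8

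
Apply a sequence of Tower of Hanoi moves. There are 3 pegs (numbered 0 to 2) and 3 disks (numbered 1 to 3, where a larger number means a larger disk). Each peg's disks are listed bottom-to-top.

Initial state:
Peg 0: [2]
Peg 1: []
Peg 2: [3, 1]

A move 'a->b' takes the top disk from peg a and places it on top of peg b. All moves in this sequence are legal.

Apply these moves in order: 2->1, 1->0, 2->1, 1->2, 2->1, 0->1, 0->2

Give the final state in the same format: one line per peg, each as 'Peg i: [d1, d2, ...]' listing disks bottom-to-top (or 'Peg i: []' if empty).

After move 1 (2->1):
Peg 0: [2]
Peg 1: [1]
Peg 2: [3]

After move 2 (1->0):
Peg 0: [2, 1]
Peg 1: []
Peg 2: [3]

After move 3 (2->1):
Peg 0: [2, 1]
Peg 1: [3]
Peg 2: []

After move 4 (1->2):
Peg 0: [2, 1]
Peg 1: []
Peg 2: [3]

After move 5 (2->1):
Peg 0: [2, 1]
Peg 1: [3]
Peg 2: []

After move 6 (0->1):
Peg 0: [2]
Peg 1: [3, 1]
Peg 2: []

After move 7 (0->2):
Peg 0: []
Peg 1: [3, 1]
Peg 2: [2]

Answer: Peg 0: []
Peg 1: [3, 1]
Peg 2: [2]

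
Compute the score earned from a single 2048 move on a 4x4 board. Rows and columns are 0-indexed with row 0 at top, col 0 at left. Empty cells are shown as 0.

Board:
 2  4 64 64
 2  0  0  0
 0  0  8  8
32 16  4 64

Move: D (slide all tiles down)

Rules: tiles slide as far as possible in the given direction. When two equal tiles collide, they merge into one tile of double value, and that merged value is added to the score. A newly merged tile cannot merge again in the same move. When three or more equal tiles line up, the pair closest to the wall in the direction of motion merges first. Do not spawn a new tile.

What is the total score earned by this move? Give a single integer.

Answer: 4

Derivation:
Slide down:
col 0: [2, 2, 0, 32] -> [0, 0, 4, 32]  score +4 (running 4)
col 1: [4, 0, 0, 16] -> [0, 0, 4, 16]  score +0 (running 4)
col 2: [64, 0, 8, 4] -> [0, 64, 8, 4]  score +0 (running 4)
col 3: [64, 0, 8, 64] -> [0, 64, 8, 64]  score +0 (running 4)
Board after move:
 0  0  0  0
 0  0 64 64
 4  4  8  8
32 16  4 64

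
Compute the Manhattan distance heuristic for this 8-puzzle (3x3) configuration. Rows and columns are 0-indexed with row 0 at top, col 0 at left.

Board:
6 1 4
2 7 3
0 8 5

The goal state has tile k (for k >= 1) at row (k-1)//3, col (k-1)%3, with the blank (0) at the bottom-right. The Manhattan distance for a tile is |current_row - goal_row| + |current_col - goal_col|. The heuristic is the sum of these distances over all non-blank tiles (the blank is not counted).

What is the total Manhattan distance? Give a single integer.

Answer: 14

Derivation:
Tile 6: (0,0)->(1,2) = 3
Tile 1: (0,1)->(0,0) = 1
Tile 4: (0,2)->(1,0) = 3
Tile 2: (1,0)->(0,1) = 2
Tile 7: (1,1)->(2,0) = 2
Tile 3: (1,2)->(0,2) = 1
Tile 8: (2,1)->(2,1) = 0
Tile 5: (2,2)->(1,1) = 2
Sum: 3 + 1 + 3 + 2 + 2 + 1 + 0 + 2 = 14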